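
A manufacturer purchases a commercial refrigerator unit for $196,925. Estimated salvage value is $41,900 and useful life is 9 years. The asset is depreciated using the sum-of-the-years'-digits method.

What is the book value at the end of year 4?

$93,575

Depreciable base = $196,925 − $41,900 = $155,025.
Sum of the years' digits = 9+8+7+6+5+4+3+2+1 = 45.
Year 1: $155,025 × 9/45 = $31,005. Book value $165,920.
Year 2: $155,025 × 8/45 = $27,560. Book value $138,360.
Year 3: $155,025 × 7/45 = $24,115. Book value $114,245.
Year 4: $155,025 × 6/45 = $20,670. Book value $93,575.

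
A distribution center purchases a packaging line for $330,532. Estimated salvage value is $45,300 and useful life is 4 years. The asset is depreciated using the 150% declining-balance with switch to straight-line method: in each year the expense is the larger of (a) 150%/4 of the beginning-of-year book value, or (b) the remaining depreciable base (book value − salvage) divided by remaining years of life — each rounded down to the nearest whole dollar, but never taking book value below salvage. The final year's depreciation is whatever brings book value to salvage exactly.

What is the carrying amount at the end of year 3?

Depreciable base = $330,532 − $45,300 = $285,232.
Year 1: DB = ⌊$330,532 × 150%/4⌋ = $123,949; SL = ⌊$285,232/4⌋ = $71,308 → take DB $123,949. Book value $206,583.
Year 2: DB = ⌊$206,583 × 150%/4⌋ = $77,468; SL = ⌊$161,283/3⌋ = $53,761 → take DB $77,468. Book value $129,115.
Year 3: DB = ⌊$129,115 × 150%/4⌋ = $48,418; SL = ⌊$83,815/2⌋ = $41,907 → take DB $48,418. Book value $80,697.

$80,697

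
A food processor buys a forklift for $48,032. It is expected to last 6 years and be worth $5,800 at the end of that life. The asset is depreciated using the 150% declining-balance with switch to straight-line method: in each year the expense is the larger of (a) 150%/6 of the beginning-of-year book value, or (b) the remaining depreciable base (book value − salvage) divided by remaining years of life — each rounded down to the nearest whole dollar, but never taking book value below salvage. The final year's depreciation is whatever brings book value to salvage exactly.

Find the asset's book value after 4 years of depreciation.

$15,198

Depreciable base = $48,032 − $5,800 = $42,232.
Year 1: DB = ⌊$48,032 × 150%/6⌋ = $12,008; SL = ⌊$42,232/6⌋ = $7,038 → take DB $12,008. Book value $36,024.
Year 2: DB = ⌊$36,024 × 150%/6⌋ = $9,006; SL = ⌊$30,224/5⌋ = $6,044 → take DB $9,006. Book value $27,018.
Year 3: DB = ⌊$27,018 × 150%/6⌋ = $6,754; SL = ⌊$21,218/4⌋ = $5,304 → take DB $6,754. Book value $20,264.
Year 4: DB = ⌊$20,264 × 150%/6⌋ = $5,066; SL = ⌊$14,464/3⌋ = $4,821 → take DB $5,066. Book value $15,198.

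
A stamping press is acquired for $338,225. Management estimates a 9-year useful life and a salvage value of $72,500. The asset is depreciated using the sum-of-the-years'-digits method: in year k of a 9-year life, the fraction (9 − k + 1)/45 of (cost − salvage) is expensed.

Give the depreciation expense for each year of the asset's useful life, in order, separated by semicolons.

$53,145; $47,240; $41,335; $35,430; $29,525; $23,620; $17,715; $11,810; $5,905

Depreciable base = $338,225 − $72,500 = $265,725.
Sum of the years' digits = 9+8+7+6+5+4+3+2+1 = 45.
Year 1: $265,725 × 9/45 = $53,145. Book value $285,080.
Year 2: $265,725 × 8/45 = $47,240. Book value $237,840.
Year 3: $265,725 × 7/45 = $41,335. Book value $196,505.
Year 4: $265,725 × 6/45 = $35,430. Book value $161,075.
Year 5: $265,725 × 5/45 = $29,525. Book value $131,550.
Year 6: $265,725 × 4/45 = $23,620. Book value $107,930.
Year 7: $265,725 × 3/45 = $17,715. Book value $90,215.
Year 8: $265,725 × 2/45 = $11,810. Book value $78,405.
Year 9: $265,725 × 1/45 = $5,905. Book value $72,500.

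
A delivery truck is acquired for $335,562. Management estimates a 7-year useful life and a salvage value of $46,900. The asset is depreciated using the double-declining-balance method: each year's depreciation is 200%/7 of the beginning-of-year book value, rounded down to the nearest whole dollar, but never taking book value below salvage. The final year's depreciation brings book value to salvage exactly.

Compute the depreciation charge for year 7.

$0

Depreciable base = $335,562 − $46,900 = $288,662.
Year 1: ⌊$335,562 × 200%/7⌋ = $95,874. Book value $239,688.
Year 2: ⌊$239,688 × 200%/7⌋ = $68,482. Book value $171,206.
Year 3: ⌊$171,206 × 200%/7⌋ = $48,916. Book value $122,290.
Year 4: ⌊$122,290 × 200%/7⌋ = $34,940. Book value $87,350.
Year 5: ⌊$87,350 × 200%/7⌋ = $24,957. Book value $62,393.
Year 6: ⌊$62,393 × 200%/7⌋ = $17,826, capped at $15,493. Book value $46,900.
Year 7 (final): $46,900 − $46,900 = $0. Book value $46,900.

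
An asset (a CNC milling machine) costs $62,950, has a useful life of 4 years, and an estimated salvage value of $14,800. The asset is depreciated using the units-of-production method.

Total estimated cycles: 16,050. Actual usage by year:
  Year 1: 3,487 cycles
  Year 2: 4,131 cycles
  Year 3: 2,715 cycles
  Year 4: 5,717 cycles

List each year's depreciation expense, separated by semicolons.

$10,461; $12,393; $8,145; $17,151

Depreciable base = $62,950 − $14,800 = $48,150.
Rate = $48,150 / 16,050 cycles = $3 per cycle.
Year 1: 3,487 × $3 = $10,461. Book value $52,489.
Year 2: 4,131 × $3 = $12,393. Book value $40,096.
Year 3: 2,715 × $3 = $8,145. Book value $31,951.
Year 4: 5,717 × $3 = $17,151. Book value $14,800.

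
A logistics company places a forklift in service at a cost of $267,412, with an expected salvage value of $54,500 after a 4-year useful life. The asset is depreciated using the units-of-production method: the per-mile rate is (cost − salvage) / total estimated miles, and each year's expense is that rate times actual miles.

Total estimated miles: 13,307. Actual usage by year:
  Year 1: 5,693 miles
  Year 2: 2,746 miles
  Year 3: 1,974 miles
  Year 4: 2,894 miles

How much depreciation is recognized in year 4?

Depreciable base = $267,412 − $54,500 = $212,912.
Rate = $212,912 / 13,307 miles = $16 per mile.
Year 1: 5,693 × $16 = $91,088. Book value $176,324.
Year 2: 2,746 × $16 = $43,936. Book value $132,388.
Year 3: 1,974 × $16 = $31,584. Book value $100,804.
Year 4: 2,894 × $16 = $46,304. Book value $54,500.

$46,304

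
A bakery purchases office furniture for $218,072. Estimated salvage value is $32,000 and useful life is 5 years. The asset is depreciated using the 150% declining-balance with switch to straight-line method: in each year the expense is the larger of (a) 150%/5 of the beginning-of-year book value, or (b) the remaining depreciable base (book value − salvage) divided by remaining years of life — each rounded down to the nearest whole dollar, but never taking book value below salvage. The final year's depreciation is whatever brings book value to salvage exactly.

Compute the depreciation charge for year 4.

Depreciable base = $218,072 − $32,000 = $186,072.
Year 1: DB = ⌊$218,072 × 150%/5⌋ = $65,421; SL = ⌊$186,072/5⌋ = $37,214 → take DB $65,421. Book value $152,651.
Year 2: DB = ⌊$152,651 × 150%/5⌋ = $45,795; SL = ⌊$120,651/4⌋ = $30,162 → take DB $45,795. Book value $106,856.
Year 3: DB = ⌊$106,856 × 150%/5⌋ = $32,056; SL = ⌊$74,856/3⌋ = $24,952 → take DB $32,056. Book value $74,800.
Year 4: DB = ⌊$74,800 × 150%/5⌋ = $22,440; SL = ⌊$42,800/2⌋ = $21,400 → take DB $22,440. Book value $52,360.

$22,440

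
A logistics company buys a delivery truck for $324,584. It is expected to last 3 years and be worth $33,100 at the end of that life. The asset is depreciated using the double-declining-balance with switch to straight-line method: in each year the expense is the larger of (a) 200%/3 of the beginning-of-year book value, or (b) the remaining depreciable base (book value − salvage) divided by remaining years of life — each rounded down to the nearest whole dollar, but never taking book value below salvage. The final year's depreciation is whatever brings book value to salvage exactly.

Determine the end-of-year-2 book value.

$36,065

Depreciable base = $324,584 − $33,100 = $291,484.
Year 1: DB = ⌊$324,584 × 200%/3⌋ = $216,389; SL = ⌊$291,484/3⌋ = $97,161 → take DB $216,389. Book value $108,195.
Year 2: DB = ⌊$108,195 × 200%/3⌋ = $72,130; SL = ⌊$75,095/2⌋ = $37,547 → take DB $72,130. Book value $36,065.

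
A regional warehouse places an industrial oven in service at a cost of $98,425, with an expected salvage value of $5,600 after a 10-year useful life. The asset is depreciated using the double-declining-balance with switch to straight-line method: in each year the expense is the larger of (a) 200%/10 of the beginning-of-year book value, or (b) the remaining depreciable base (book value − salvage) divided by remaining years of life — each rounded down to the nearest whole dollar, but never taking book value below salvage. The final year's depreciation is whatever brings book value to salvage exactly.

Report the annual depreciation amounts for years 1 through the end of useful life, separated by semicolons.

$19,685; $15,748; $12,598; $10,078; $8,063; $6,450; $5,160; $5,014; $5,014; $5,015

Depreciable base = $98,425 − $5,600 = $92,825.
Year 1: DB = ⌊$98,425 × 200%/10⌋ = $19,685; SL = ⌊$92,825/10⌋ = $9,282 → take DB $19,685. Book value $78,740.
Year 2: DB = ⌊$78,740 × 200%/10⌋ = $15,748; SL = ⌊$73,140/9⌋ = $8,126 → take DB $15,748. Book value $62,992.
Year 3: DB = ⌊$62,992 × 200%/10⌋ = $12,598; SL = ⌊$57,392/8⌋ = $7,174 → take DB $12,598. Book value $50,394.
Year 4: DB = ⌊$50,394 × 200%/10⌋ = $10,078; SL = ⌊$44,794/7⌋ = $6,399 → take DB $10,078. Book value $40,316.
Year 5: DB = ⌊$40,316 × 200%/10⌋ = $8,063; SL = ⌊$34,716/6⌋ = $5,786 → take DB $8,063. Book value $32,253.
Year 6: DB = ⌊$32,253 × 200%/10⌋ = $6,450; SL = ⌊$26,653/5⌋ = $5,330 → take DB $6,450. Book value $25,803.
Year 7: DB = ⌊$25,803 × 200%/10⌋ = $5,160; SL = ⌊$20,203/4⌋ = $5,050 → take DB $5,160. Book value $20,643.
Year 8: DB = ⌊$20,643 × 200%/10⌋ = $4,128; SL = ⌊$15,043/3⌋ = $5,014 → take SL $5,014. Book value $15,629.
Year 9: DB = ⌊$15,629 × 200%/10⌋ = $3,125; SL = ⌊$10,029/2⌋ = $5,014 → take SL $5,014. Book value $10,615.
Year 10 (final): $10,615 − $5,600 = $5,015. Book value $5,600.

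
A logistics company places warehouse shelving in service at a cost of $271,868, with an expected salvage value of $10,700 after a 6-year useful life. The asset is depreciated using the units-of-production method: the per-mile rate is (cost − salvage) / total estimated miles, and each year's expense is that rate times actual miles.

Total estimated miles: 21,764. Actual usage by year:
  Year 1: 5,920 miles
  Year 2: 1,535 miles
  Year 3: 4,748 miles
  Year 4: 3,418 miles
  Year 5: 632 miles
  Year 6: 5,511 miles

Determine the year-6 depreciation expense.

Depreciable base = $271,868 − $10,700 = $261,168.
Rate = $261,168 / 21,764 miles = $12 per mile.
Year 1: 5,920 × $12 = $71,040. Book value $200,828.
Year 2: 1,535 × $12 = $18,420. Book value $182,408.
Year 3: 4,748 × $12 = $56,976. Book value $125,432.
Year 4: 3,418 × $12 = $41,016. Book value $84,416.
Year 5: 632 × $12 = $7,584. Book value $76,832.
Year 6: 5,511 × $12 = $66,132. Book value $10,700.

$66,132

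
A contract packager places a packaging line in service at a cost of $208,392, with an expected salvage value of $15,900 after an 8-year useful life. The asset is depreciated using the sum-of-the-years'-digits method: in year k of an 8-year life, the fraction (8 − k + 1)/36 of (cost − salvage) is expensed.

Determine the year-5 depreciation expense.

Depreciable base = $208,392 − $15,900 = $192,492.
Sum of the years' digits = 8+7+6+5+4+3+2+1 = 36.
Year 1: $192,492 × 8/36 = $42,776. Book value $165,616.
Year 2: $192,492 × 7/36 = $37,429. Book value $128,187.
Year 3: $192,492 × 6/36 = $32,082. Book value $96,105.
Year 4: $192,492 × 5/36 = $26,735. Book value $69,370.
Year 5: $192,492 × 4/36 = $21,388. Book value $47,982.

$21,388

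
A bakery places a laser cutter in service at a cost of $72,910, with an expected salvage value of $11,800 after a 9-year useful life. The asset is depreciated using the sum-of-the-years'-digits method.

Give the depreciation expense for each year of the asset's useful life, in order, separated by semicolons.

Depreciable base = $72,910 − $11,800 = $61,110.
Sum of the years' digits = 9+8+7+6+5+4+3+2+1 = 45.
Year 1: $61,110 × 9/45 = $12,222. Book value $60,688.
Year 2: $61,110 × 8/45 = $10,864. Book value $49,824.
Year 3: $61,110 × 7/45 = $9,506. Book value $40,318.
Year 4: $61,110 × 6/45 = $8,148. Book value $32,170.
Year 5: $61,110 × 5/45 = $6,790. Book value $25,380.
Year 6: $61,110 × 4/45 = $5,432. Book value $19,948.
Year 7: $61,110 × 3/45 = $4,074. Book value $15,874.
Year 8: $61,110 × 2/45 = $2,716. Book value $13,158.
Year 9: $61,110 × 1/45 = $1,358. Book value $11,800.

$12,222; $10,864; $9,506; $8,148; $6,790; $5,432; $4,074; $2,716; $1,358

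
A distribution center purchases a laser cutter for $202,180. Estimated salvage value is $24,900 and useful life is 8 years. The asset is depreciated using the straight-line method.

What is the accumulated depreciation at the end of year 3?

$66,480

Depreciable base = $202,180 − $24,900 = $177,280.
Annual expense = $177,280 / 8 = $22,160.
End of year 1: book value $180,020.
End of year 2: book value $157,860.
End of year 3: book value $135,700.
Accumulated through year 3 = $202,180 − $135,700 = $66,480.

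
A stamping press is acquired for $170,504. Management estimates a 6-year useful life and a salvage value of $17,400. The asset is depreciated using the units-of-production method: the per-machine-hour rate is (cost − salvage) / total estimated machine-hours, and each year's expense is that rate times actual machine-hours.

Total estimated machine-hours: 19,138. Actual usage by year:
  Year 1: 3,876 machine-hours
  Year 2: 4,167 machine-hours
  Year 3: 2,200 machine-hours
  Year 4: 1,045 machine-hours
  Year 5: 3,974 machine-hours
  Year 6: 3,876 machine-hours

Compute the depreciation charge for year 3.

Depreciable base = $170,504 − $17,400 = $153,104.
Rate = $153,104 / 19,138 machine-hours = $8 per machine-hour.
Year 1: 3,876 × $8 = $31,008. Book value $139,496.
Year 2: 4,167 × $8 = $33,336. Book value $106,160.
Year 3: 2,200 × $8 = $17,600. Book value $88,560.

$17,600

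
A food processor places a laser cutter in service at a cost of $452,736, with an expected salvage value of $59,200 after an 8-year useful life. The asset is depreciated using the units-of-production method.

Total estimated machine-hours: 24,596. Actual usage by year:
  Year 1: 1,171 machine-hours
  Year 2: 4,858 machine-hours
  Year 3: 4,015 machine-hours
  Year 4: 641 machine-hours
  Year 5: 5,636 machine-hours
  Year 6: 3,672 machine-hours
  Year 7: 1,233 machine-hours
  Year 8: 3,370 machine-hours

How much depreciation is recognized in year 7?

Depreciable base = $452,736 − $59,200 = $393,536.
Rate = $393,536 / 24,596 machine-hours = $16 per machine-hour.
Year 1: 1,171 × $16 = $18,736. Book value $434,000.
Year 2: 4,858 × $16 = $77,728. Book value $356,272.
Year 3: 4,015 × $16 = $64,240. Book value $292,032.
Year 4: 641 × $16 = $10,256. Book value $281,776.
Year 5: 5,636 × $16 = $90,176. Book value $191,600.
Year 6: 3,672 × $16 = $58,752. Book value $132,848.
Year 7: 1,233 × $16 = $19,728. Book value $113,120.

$19,728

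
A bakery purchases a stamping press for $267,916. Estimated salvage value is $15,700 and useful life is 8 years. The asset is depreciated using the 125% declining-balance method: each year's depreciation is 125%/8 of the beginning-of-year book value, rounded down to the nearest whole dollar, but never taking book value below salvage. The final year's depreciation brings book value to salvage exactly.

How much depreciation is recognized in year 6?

Depreciable base = $267,916 − $15,700 = $252,216.
Year 1: ⌊$267,916 × 125%/8⌋ = $41,861. Book value $226,055.
Year 2: ⌊$226,055 × 125%/8⌋ = $35,321. Book value $190,734.
Year 3: ⌊$190,734 × 125%/8⌋ = $29,802. Book value $160,932.
Year 4: ⌊$160,932 × 125%/8⌋ = $25,145. Book value $135,787.
Year 5: ⌊$135,787 × 125%/8⌋ = $21,216. Book value $114,571.
Year 6: ⌊$114,571 × 125%/8⌋ = $17,901. Book value $96,670.

$17,901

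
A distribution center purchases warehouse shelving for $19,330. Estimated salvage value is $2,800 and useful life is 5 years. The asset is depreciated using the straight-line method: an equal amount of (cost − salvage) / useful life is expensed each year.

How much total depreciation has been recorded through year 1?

Depreciable base = $19,330 − $2,800 = $16,530.
Annual expense = $16,530 / 5 = $3,306.
End of year 1: book value $16,024.
Accumulated through year 1 = $19,330 − $16,024 = $3,306.

$3,306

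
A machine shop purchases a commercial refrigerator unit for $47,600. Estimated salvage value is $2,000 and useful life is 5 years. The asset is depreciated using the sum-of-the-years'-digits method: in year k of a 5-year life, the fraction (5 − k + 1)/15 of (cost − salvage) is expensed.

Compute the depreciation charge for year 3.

$9,120

Depreciable base = $47,600 − $2,000 = $45,600.
Sum of the years' digits = 5+4+3+2+1 = 15.
Year 1: $45,600 × 5/15 = $15,200. Book value $32,400.
Year 2: $45,600 × 4/15 = $12,160. Book value $20,240.
Year 3: $45,600 × 3/15 = $9,120. Book value $11,120.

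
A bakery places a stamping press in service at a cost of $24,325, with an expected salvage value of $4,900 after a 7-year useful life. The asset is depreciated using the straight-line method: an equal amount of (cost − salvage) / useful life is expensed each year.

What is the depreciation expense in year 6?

Depreciable base = $24,325 − $4,900 = $19,425.
Annual expense = $19,425 / 7 = $2,775.

$2,775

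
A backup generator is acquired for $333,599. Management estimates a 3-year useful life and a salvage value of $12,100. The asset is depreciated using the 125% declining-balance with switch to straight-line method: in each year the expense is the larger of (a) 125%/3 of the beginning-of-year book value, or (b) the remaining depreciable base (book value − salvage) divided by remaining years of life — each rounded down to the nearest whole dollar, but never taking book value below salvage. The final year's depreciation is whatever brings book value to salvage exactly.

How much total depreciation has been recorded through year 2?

$230,249

Depreciable base = $333,599 − $12,100 = $321,499.
Year 1: DB = ⌊$333,599 × 125%/3⌋ = $138,999; SL = ⌊$321,499/3⌋ = $107,166 → take DB $138,999. Book value $194,600.
Year 2: DB = ⌊$194,600 × 125%/3⌋ = $81,083; SL = ⌊$182,500/2⌋ = $91,250 → take SL $91,250. Book value $103,350.
Accumulated through year 2 = $333,599 − $103,350 = $230,249.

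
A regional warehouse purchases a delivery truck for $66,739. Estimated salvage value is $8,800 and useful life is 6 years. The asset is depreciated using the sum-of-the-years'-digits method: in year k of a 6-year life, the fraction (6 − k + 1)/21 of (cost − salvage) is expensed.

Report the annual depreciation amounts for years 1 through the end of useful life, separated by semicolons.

Depreciable base = $66,739 − $8,800 = $57,939.
Sum of the years' digits = 6+5+4+3+2+1 = 21.
Year 1: $57,939 × 6/21 = $16,554. Book value $50,185.
Year 2: $57,939 × 5/21 = $13,795. Book value $36,390.
Year 3: $57,939 × 4/21 = $11,036. Book value $25,354.
Year 4: $57,939 × 3/21 = $8,277. Book value $17,077.
Year 5: $57,939 × 2/21 = $5,518. Book value $11,559.
Year 6: $57,939 × 1/21 = $2,759. Book value $8,800.

$16,554; $13,795; $11,036; $8,277; $5,518; $2,759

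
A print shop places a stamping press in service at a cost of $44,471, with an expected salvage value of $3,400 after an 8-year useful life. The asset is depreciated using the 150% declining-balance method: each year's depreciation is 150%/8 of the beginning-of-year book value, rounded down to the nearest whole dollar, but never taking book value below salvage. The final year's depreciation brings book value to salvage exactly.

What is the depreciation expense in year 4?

Depreciable base = $44,471 − $3,400 = $41,071.
Year 1: ⌊$44,471 × 150%/8⌋ = $8,338. Book value $36,133.
Year 2: ⌊$36,133 × 150%/8⌋ = $6,774. Book value $29,359.
Year 3: ⌊$29,359 × 150%/8⌋ = $5,504. Book value $23,855.
Year 4: ⌊$23,855 × 150%/8⌋ = $4,472. Book value $19,383.

$4,472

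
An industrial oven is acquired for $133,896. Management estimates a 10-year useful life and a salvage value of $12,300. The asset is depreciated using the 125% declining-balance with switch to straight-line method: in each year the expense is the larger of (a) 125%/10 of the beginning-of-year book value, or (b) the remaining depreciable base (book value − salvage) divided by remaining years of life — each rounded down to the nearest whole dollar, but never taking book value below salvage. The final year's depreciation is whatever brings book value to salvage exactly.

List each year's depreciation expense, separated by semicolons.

Depreciable base = $133,896 − $12,300 = $121,596.
Year 1: DB = ⌊$133,896 × 125%/10⌋ = $16,737; SL = ⌊$121,596/10⌋ = $12,159 → take DB $16,737. Book value $117,159.
Year 2: DB = ⌊$117,159 × 125%/10⌋ = $14,644; SL = ⌊$104,859/9⌋ = $11,651 → take DB $14,644. Book value $102,515.
Year 3: DB = ⌊$102,515 × 125%/10⌋ = $12,814; SL = ⌊$90,215/8⌋ = $11,276 → take DB $12,814. Book value $89,701.
Year 4: DB = ⌊$89,701 × 125%/10⌋ = $11,212; SL = ⌊$77,401/7⌋ = $11,057 → take DB $11,212. Book value $78,489.
Year 5: DB = ⌊$78,489 × 125%/10⌋ = $9,811; SL = ⌊$66,189/6⌋ = $11,031 → take SL $11,031. Book value $67,458.
Year 6: DB = ⌊$67,458 × 125%/10⌋ = $8,432; SL = ⌊$55,158/5⌋ = $11,031 → take SL $11,031. Book value $56,427.
Year 7: DB = ⌊$56,427 × 125%/10⌋ = $7,053; SL = ⌊$44,127/4⌋ = $11,031 → take SL $11,031. Book value $45,396.
Year 8: DB = ⌊$45,396 × 125%/10⌋ = $5,674; SL = ⌊$33,096/3⌋ = $11,032 → take SL $11,032. Book value $34,364.
Year 9: DB = ⌊$34,364 × 125%/10⌋ = $4,295; SL = ⌊$22,064/2⌋ = $11,032 → take SL $11,032. Book value $23,332.
Year 10 (final): $23,332 − $12,300 = $11,032. Book value $12,300.

$16,737; $14,644; $12,814; $11,212; $11,031; $11,031; $11,031; $11,032; $11,032; $11,032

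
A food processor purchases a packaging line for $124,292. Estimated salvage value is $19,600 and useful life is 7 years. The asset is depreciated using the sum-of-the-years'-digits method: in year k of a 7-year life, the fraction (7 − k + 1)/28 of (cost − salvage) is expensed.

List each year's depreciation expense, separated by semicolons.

$26,173; $22,434; $18,695; $14,956; $11,217; $7,478; $3,739

Depreciable base = $124,292 − $19,600 = $104,692.
Sum of the years' digits = 7+6+5+4+3+2+1 = 28.
Year 1: $104,692 × 7/28 = $26,173. Book value $98,119.
Year 2: $104,692 × 6/28 = $22,434. Book value $75,685.
Year 3: $104,692 × 5/28 = $18,695. Book value $56,990.
Year 4: $104,692 × 4/28 = $14,956. Book value $42,034.
Year 5: $104,692 × 3/28 = $11,217. Book value $30,817.
Year 6: $104,692 × 2/28 = $7,478. Book value $23,339.
Year 7: $104,692 × 1/28 = $3,739. Book value $19,600.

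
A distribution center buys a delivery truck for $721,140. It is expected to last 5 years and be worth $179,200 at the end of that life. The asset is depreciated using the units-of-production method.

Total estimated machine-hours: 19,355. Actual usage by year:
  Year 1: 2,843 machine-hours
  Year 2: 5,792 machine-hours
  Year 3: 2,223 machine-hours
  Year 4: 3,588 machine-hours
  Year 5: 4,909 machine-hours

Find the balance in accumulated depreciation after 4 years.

$404,488

Depreciable base = $721,140 − $179,200 = $541,940.
Rate = $541,940 / 19,355 machine-hours = $28 per machine-hour.
Year 1: 2,843 × $28 = $79,604. Book value $641,536.
Year 2: 5,792 × $28 = $162,176. Book value $479,360.
Year 3: 2,223 × $28 = $62,244. Book value $417,116.
Year 4: 3,588 × $28 = $100,464. Book value $316,652.
Accumulated through year 4 = $721,140 − $316,652 = $404,488.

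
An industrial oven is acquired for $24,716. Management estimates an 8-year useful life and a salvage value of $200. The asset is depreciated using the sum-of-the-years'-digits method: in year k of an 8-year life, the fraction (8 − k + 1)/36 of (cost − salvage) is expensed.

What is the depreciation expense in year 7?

Depreciable base = $24,716 − $200 = $24,516.
Sum of the years' digits = 8+7+6+5+4+3+2+1 = 36.
Year 1: $24,516 × 8/36 = $5,448. Book value $19,268.
Year 2: $24,516 × 7/36 = $4,767. Book value $14,501.
Year 3: $24,516 × 6/36 = $4,086. Book value $10,415.
Year 4: $24,516 × 5/36 = $3,405. Book value $7,010.
Year 5: $24,516 × 4/36 = $2,724. Book value $4,286.
Year 6: $24,516 × 3/36 = $2,043. Book value $2,243.
Year 7: $24,516 × 2/36 = $1,362. Book value $881.

$1,362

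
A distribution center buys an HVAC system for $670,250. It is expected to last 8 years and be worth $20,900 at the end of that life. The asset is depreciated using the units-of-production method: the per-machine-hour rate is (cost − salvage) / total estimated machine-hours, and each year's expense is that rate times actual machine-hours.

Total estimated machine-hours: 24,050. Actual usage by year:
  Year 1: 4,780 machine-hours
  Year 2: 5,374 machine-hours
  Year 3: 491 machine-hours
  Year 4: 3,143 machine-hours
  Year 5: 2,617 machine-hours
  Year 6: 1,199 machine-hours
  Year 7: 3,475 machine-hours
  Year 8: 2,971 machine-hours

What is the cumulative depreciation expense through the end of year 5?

Depreciable base = $670,250 − $20,900 = $649,350.
Rate = $649,350 / 24,050 machine-hours = $27 per machine-hour.
Year 1: 4,780 × $27 = $129,060. Book value $541,190.
Year 2: 5,374 × $27 = $145,098. Book value $396,092.
Year 3: 491 × $27 = $13,257. Book value $382,835.
Year 4: 3,143 × $27 = $84,861. Book value $297,974.
Year 5: 2,617 × $27 = $70,659. Book value $227,315.
Accumulated through year 5 = $670,250 − $227,315 = $442,935.

$442,935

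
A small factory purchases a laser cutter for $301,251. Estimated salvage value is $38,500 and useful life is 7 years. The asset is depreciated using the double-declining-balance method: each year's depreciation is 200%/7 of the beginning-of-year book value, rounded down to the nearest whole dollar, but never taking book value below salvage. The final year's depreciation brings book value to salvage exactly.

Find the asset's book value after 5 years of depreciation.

Depreciable base = $301,251 − $38,500 = $262,751.
Year 1: ⌊$301,251 × 200%/7⌋ = $86,071. Book value $215,180.
Year 2: ⌊$215,180 × 200%/7⌋ = $61,480. Book value $153,700.
Year 3: ⌊$153,700 × 200%/7⌋ = $43,914. Book value $109,786.
Year 4: ⌊$109,786 × 200%/7⌋ = $31,367. Book value $78,419.
Year 5: ⌊$78,419 × 200%/7⌋ = $22,405. Book value $56,014.

$56,014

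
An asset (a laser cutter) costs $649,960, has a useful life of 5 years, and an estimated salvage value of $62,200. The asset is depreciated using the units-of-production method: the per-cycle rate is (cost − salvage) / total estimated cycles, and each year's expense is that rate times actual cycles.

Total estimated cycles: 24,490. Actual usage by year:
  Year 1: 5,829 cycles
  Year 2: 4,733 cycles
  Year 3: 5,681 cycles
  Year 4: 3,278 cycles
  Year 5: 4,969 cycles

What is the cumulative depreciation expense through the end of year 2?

Depreciable base = $649,960 − $62,200 = $587,760.
Rate = $587,760 / 24,490 cycles = $24 per cycle.
Year 1: 5,829 × $24 = $139,896. Book value $510,064.
Year 2: 4,733 × $24 = $113,592. Book value $396,472.
Accumulated through year 2 = $649,960 − $396,472 = $253,488.

$253,488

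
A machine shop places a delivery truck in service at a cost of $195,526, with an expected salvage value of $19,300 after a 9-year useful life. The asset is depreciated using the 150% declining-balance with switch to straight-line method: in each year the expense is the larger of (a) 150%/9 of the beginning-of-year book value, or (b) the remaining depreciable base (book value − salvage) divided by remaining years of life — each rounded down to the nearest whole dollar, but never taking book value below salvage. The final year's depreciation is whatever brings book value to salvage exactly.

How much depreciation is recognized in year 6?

$14,820

Depreciable base = $195,526 − $19,300 = $176,226.
Year 1: DB = ⌊$195,526 × 150%/9⌋ = $32,587; SL = ⌊$176,226/9⌋ = $19,580 → take DB $32,587. Book value $162,939.
Year 2: DB = ⌊$162,939 × 150%/9⌋ = $27,156; SL = ⌊$143,639/8⌋ = $17,954 → take DB $27,156. Book value $135,783.
Year 3: DB = ⌊$135,783 × 150%/9⌋ = $22,630; SL = ⌊$116,483/7⌋ = $16,640 → take DB $22,630. Book value $113,153.
Year 4: DB = ⌊$113,153 × 150%/9⌋ = $18,858; SL = ⌊$93,853/6⌋ = $15,642 → take DB $18,858. Book value $94,295.
Year 5: DB = ⌊$94,295 × 150%/9⌋ = $15,715; SL = ⌊$74,995/5⌋ = $14,999 → take DB $15,715. Book value $78,580.
Year 6: DB = ⌊$78,580 × 150%/9⌋ = $13,096; SL = ⌊$59,280/4⌋ = $14,820 → take SL $14,820. Book value $63,760.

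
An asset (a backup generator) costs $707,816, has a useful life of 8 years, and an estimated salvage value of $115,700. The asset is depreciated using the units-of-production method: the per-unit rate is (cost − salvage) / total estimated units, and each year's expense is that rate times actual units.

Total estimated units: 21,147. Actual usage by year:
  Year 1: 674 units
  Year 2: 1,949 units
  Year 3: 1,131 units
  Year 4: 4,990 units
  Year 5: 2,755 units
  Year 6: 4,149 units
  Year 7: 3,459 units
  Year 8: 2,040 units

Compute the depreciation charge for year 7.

$96,852

Depreciable base = $707,816 − $115,700 = $592,116.
Rate = $592,116 / 21,147 units = $28 per unit.
Year 1: 674 × $28 = $18,872. Book value $688,944.
Year 2: 1,949 × $28 = $54,572. Book value $634,372.
Year 3: 1,131 × $28 = $31,668. Book value $602,704.
Year 4: 4,990 × $28 = $139,720. Book value $462,984.
Year 5: 2,755 × $28 = $77,140. Book value $385,844.
Year 6: 4,149 × $28 = $116,172. Book value $269,672.
Year 7: 3,459 × $28 = $96,852. Book value $172,820.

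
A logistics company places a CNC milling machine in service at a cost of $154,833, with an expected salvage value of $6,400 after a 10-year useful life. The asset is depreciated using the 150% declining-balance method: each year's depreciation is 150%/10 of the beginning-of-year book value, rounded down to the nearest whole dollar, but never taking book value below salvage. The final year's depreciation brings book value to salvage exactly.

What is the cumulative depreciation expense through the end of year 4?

$74,008

Depreciable base = $154,833 − $6,400 = $148,433.
Year 1: ⌊$154,833 × 150%/10⌋ = $23,224. Book value $131,609.
Year 2: ⌊$131,609 × 150%/10⌋ = $19,741. Book value $111,868.
Year 3: ⌊$111,868 × 150%/10⌋ = $16,780. Book value $95,088.
Year 4: ⌊$95,088 × 150%/10⌋ = $14,263. Book value $80,825.
Accumulated through year 4 = $154,833 − $80,825 = $74,008.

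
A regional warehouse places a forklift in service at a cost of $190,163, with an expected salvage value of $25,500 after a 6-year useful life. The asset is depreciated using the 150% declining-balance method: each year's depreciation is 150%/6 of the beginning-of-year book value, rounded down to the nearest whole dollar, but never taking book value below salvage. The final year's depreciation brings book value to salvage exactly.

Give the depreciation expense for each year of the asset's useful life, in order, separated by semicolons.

Depreciable base = $190,163 − $25,500 = $164,663.
Year 1: ⌊$190,163 × 150%/6⌋ = $47,540. Book value $142,623.
Year 2: ⌊$142,623 × 150%/6⌋ = $35,655. Book value $106,968.
Year 3: ⌊$106,968 × 150%/6⌋ = $26,742. Book value $80,226.
Year 4: ⌊$80,226 × 150%/6⌋ = $20,056. Book value $60,170.
Year 5: ⌊$60,170 × 150%/6⌋ = $15,042. Book value $45,128.
Year 6 (final): $45,128 − $25,500 = $19,628. Book value $25,500.

$47,540; $35,655; $26,742; $20,056; $15,042; $19,628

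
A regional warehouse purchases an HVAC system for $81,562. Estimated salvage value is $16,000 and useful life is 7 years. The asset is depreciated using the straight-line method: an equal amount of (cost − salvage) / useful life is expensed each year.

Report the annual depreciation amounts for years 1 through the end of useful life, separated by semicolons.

$9,366; $9,366; $9,366; $9,366; $9,366; $9,366; $9,366

Depreciable base = $81,562 − $16,000 = $65,562.
Annual expense = $65,562 / 7 = $9,366.
End of year 1: book value $72,196.
End of year 2: book value $62,830.
End of year 3: book value $53,464.
End of year 4: book value $44,098.
End of year 5: book value $34,732.
End of year 6: book value $25,366.
End of year 7: book value $16,000.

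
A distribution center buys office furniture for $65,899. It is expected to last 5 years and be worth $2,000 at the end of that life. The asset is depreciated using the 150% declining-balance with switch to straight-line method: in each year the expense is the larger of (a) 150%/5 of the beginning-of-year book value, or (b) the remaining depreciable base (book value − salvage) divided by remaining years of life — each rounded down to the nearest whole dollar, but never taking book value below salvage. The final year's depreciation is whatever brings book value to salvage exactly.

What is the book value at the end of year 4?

$12,097

Depreciable base = $65,899 − $2,000 = $63,899.
Year 1: DB = ⌊$65,899 × 150%/5⌋ = $19,769; SL = ⌊$63,899/5⌋ = $12,779 → take DB $19,769. Book value $46,130.
Year 2: DB = ⌊$46,130 × 150%/5⌋ = $13,839; SL = ⌊$44,130/4⌋ = $11,032 → take DB $13,839. Book value $32,291.
Year 3: DB = ⌊$32,291 × 150%/5⌋ = $9,687; SL = ⌊$30,291/3⌋ = $10,097 → take SL $10,097. Book value $22,194.
Year 4: DB = ⌊$22,194 × 150%/5⌋ = $6,658; SL = ⌊$20,194/2⌋ = $10,097 → take SL $10,097. Book value $12,097.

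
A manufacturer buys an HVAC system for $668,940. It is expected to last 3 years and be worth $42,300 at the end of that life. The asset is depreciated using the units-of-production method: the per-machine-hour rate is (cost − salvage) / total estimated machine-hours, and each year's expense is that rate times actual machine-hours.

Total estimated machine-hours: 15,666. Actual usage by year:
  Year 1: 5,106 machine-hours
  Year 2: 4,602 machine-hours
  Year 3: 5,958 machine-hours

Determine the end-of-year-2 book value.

Depreciable base = $668,940 − $42,300 = $626,640.
Rate = $626,640 / 15,666 machine-hours = $40 per machine-hour.
Year 1: 5,106 × $40 = $204,240. Book value $464,700.
Year 2: 4,602 × $40 = $184,080. Book value $280,620.

$280,620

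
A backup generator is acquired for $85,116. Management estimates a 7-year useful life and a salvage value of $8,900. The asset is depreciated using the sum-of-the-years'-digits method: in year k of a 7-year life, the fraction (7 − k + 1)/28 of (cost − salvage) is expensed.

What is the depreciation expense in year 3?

$13,610

Depreciable base = $85,116 − $8,900 = $76,216.
Sum of the years' digits = 7+6+5+4+3+2+1 = 28.
Year 1: $76,216 × 7/28 = $19,054. Book value $66,062.
Year 2: $76,216 × 6/28 = $16,332. Book value $49,730.
Year 3: $76,216 × 5/28 = $13,610. Book value $36,120.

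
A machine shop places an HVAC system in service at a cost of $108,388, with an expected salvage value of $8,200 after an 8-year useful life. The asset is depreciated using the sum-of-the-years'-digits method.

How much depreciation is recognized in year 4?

Depreciable base = $108,388 − $8,200 = $100,188.
Sum of the years' digits = 8+7+6+5+4+3+2+1 = 36.
Year 1: $100,188 × 8/36 = $22,264. Book value $86,124.
Year 2: $100,188 × 7/36 = $19,481. Book value $66,643.
Year 3: $100,188 × 6/36 = $16,698. Book value $49,945.
Year 4: $100,188 × 5/36 = $13,915. Book value $36,030.

$13,915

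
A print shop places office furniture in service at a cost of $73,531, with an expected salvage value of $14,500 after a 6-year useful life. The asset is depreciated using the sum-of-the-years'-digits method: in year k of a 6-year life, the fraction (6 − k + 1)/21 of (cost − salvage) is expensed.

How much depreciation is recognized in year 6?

$2,811

Depreciable base = $73,531 − $14,500 = $59,031.
Sum of the years' digits = 6+5+4+3+2+1 = 21.
Year 1: $59,031 × 6/21 = $16,866. Book value $56,665.
Year 2: $59,031 × 5/21 = $14,055. Book value $42,610.
Year 3: $59,031 × 4/21 = $11,244. Book value $31,366.
Year 4: $59,031 × 3/21 = $8,433. Book value $22,933.
Year 5: $59,031 × 2/21 = $5,622. Book value $17,311.
Year 6: $59,031 × 1/21 = $2,811. Book value $14,500.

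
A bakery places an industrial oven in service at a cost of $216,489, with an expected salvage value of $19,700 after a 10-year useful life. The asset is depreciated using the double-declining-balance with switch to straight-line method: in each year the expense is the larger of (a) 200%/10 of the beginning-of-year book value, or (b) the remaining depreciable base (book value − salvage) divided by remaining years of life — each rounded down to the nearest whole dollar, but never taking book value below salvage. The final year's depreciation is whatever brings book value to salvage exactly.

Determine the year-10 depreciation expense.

$8,312

Depreciable base = $216,489 − $19,700 = $196,789.
Year 1: DB = ⌊$216,489 × 200%/10⌋ = $43,297; SL = ⌊$196,789/10⌋ = $19,678 → take DB $43,297. Book value $173,192.
Year 2: DB = ⌊$173,192 × 200%/10⌋ = $34,638; SL = ⌊$153,492/9⌋ = $17,054 → take DB $34,638. Book value $138,554.
Year 3: DB = ⌊$138,554 × 200%/10⌋ = $27,710; SL = ⌊$118,854/8⌋ = $14,856 → take DB $27,710. Book value $110,844.
Year 4: DB = ⌊$110,844 × 200%/10⌋ = $22,168; SL = ⌊$91,144/7⌋ = $13,020 → take DB $22,168. Book value $88,676.
Year 5: DB = ⌊$88,676 × 200%/10⌋ = $17,735; SL = ⌊$68,976/6⌋ = $11,496 → take DB $17,735. Book value $70,941.
Year 6: DB = ⌊$70,941 × 200%/10⌋ = $14,188; SL = ⌊$51,241/5⌋ = $10,248 → take DB $14,188. Book value $56,753.
Year 7: DB = ⌊$56,753 × 200%/10⌋ = $11,350; SL = ⌊$37,053/4⌋ = $9,263 → take DB $11,350. Book value $45,403.
Year 8: DB = ⌊$45,403 × 200%/10⌋ = $9,080; SL = ⌊$25,703/3⌋ = $8,567 → take DB $9,080. Book value $36,323.
Year 9: DB = ⌊$36,323 × 200%/10⌋ = $7,264; SL = ⌊$16,623/2⌋ = $8,311 → take SL $8,311. Book value $28,012.
Year 10 (final): $28,012 − $19,700 = $8,312. Book value $19,700.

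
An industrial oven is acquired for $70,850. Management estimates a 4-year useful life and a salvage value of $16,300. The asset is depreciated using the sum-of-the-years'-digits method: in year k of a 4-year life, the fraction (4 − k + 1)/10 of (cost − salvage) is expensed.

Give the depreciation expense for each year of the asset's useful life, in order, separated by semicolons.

Depreciable base = $70,850 − $16,300 = $54,550.
Sum of the years' digits = 4+3+2+1 = 10.
Year 1: $54,550 × 4/10 = $21,820. Book value $49,030.
Year 2: $54,550 × 3/10 = $16,365. Book value $32,665.
Year 3: $54,550 × 2/10 = $10,910. Book value $21,755.
Year 4: $54,550 × 1/10 = $5,455. Book value $16,300.

$21,820; $16,365; $10,910; $5,455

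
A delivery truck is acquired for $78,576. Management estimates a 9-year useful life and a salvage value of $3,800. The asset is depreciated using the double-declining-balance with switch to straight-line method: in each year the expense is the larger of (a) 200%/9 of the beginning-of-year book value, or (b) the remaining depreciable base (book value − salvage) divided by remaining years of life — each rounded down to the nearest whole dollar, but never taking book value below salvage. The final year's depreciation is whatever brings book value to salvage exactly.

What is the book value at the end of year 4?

Depreciable base = $78,576 − $3,800 = $74,776.
Year 1: DB = ⌊$78,576 × 200%/9⌋ = $17,461; SL = ⌊$74,776/9⌋ = $8,308 → take DB $17,461. Book value $61,115.
Year 2: DB = ⌊$61,115 × 200%/9⌋ = $13,581; SL = ⌊$57,315/8⌋ = $7,164 → take DB $13,581. Book value $47,534.
Year 3: DB = ⌊$47,534 × 200%/9⌋ = $10,563; SL = ⌊$43,734/7⌋ = $6,247 → take DB $10,563. Book value $36,971.
Year 4: DB = ⌊$36,971 × 200%/9⌋ = $8,215; SL = ⌊$33,171/6⌋ = $5,528 → take DB $8,215. Book value $28,756.

$28,756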